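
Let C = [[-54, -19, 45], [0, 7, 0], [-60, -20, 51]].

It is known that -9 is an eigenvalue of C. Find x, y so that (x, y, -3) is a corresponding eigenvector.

-3, 0

We need (C + 9I)v = 0.
C + 9I = [[-45, -19, 45], [0, 16, 0], [-60, -20, 60]].
Row 1: (-45)·x + (-19)·y + (45)·-3 = 0
Row 2: (0)·x + (16)·y + (0)·-3 = 0
Row 3: (-60)·x + (-20)·y + (60)·-3 = 0
Solving gives x = -3, y = 0.
Check: C·(-3, 0, -3) = (27, 0, 27) = -9·(-3, 0, -3).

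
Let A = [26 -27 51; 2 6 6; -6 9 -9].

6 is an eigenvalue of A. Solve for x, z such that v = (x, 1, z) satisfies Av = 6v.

We need (A - 6I)v = 0.
A - 6I = [[20, -27, 51], [2, 0, 6], [-6, 9, -15]].
Row 1: (20)·x + (-27)·1 + (51)·z = 0
Row 2: (2)·x + (0)·1 + (6)·z = 0
Row 3: (-6)·x + (9)·1 + (-15)·z = 0
Solving gives x = 9, z = -3.
Check: A·(9, 1, -3) = (54, 6, -18) = 6·(9, 1, -3).

9, -3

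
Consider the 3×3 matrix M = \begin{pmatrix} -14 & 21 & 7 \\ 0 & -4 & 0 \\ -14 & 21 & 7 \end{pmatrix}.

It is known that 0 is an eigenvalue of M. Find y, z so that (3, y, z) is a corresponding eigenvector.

0, 6

We need (M)v = 0.
M = [[-14, 21, 7], [0, -4, 0], [-14, 21, 7]].
Row 1: (-14)·3 + (21)·y + (7)·z = 0
Row 2: (0)·3 + (-4)·y + (0)·z = 0
Row 3: (-14)·3 + (21)·y + (7)·z = 0
Solving gives y = 0, z = 6.
Check: M·(3, 0, 6) = (0, 0, 0) = 0·(3, 0, 6).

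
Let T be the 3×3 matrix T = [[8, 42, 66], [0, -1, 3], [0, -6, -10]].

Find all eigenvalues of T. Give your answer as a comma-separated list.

Compute the characteristic polynomial p(r) = det(rI - T).
Expanding along the first row, p(r) = r^3 + 3r^2 - 60r - 224.
Rational-root test: r = -4 gives p(-4) = 0.
Factor out (r + 4): p(r) = (r + 4)·(r^2 - r - 56).
The quadratic factors as (r + 7)·(r - 8).
Eigenvalues: -7, -4, 8.

-7, -4, 8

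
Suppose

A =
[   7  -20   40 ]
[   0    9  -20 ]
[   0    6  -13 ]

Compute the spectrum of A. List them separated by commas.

Set up det(rI - A) = 0.
Expanding along the first row, p(r) = r^3 - 3r^2 - 25r - 21.
Rational-root test: r = -1 gives p(-1) = 0.
Factor out (r + 1): p(r) = (r + 1)·(r^2 - 4r - 21).
The quadratic factors as (r + 3)·(r - 7).
Eigenvalues: -3, -1, 7.

-3, -1, 7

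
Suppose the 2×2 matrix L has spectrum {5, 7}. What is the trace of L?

trace(L) is the sum of the eigenvalues: (5) + (7) = 12.

12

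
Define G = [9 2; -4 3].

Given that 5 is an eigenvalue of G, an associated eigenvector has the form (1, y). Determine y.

-2

We need (G - 5I)v = 0.
G - 5I = [[4, 2], [-4, -2]].
Row 1: (4)·1 + (2)·y = 0
Row 2: (-4)·1 + (-2)·y = 0
Solving gives y = -2.
Check: G·(1, -2) = (5, -10) = 5·(1, -2).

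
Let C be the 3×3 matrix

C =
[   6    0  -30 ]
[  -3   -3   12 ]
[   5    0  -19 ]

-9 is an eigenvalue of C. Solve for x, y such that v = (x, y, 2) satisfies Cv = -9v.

We need (C + 9I)v = 0.
C + 9I = [[15, 0, -30], [-3, 6, 12], [5, 0, -10]].
Row 1: (15)·x + (0)·y + (-30)·2 = 0
Row 2: (-3)·x + (6)·y + (12)·2 = 0
Row 3: (5)·x + (0)·y + (-10)·2 = 0
Solving gives x = 4, y = -2.
Check: C·(4, -2, 2) = (-36, 18, -18) = -9·(4, -2, 2).

4, -2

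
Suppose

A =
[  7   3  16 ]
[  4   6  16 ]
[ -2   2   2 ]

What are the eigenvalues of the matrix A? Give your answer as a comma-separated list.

2, 3, 10

Set up det(sI - A) = 0.
Expanding along the first row, p(s) = s^3 - 15s^2 + 56s - 60.
Try s = 3: p(3) = 0, so 3 is a root.
Factor out (s - 3): p(s) = (s - 3)·(s^2 - 12s + 20).
The quadratic factors as (s - 2)·(s - 10).
Eigenvalues: 2, 3, 10.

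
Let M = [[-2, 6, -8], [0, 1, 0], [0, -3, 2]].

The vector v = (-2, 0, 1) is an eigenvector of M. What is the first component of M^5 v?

First find the eigenvalue: Mv = (-4, 0, 2) = 2·(-2, 0, 1), so λ = 2.
Then M^5 v = λ^5·v = 2^5·(-2, 0, 1) = 32·(-2, 0, 1) = (-64, 0, 32).

-64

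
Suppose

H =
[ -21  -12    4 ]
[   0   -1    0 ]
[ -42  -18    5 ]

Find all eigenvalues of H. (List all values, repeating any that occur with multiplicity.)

-9, -7, -1

Compute the characteristic polynomial p(r) = det(rI - H).
Cofactor expansion gives p(r) = r^3 + 17r^2 + 79r + 63.
Try r = -1: p(-1) = 0, so -1 is a root.
Dividing by (r + 1) leaves r^2 + 16r + 63.
The quadratic factors as (r + 9)·(r + 7).
Eigenvalues: -9, -7, -1.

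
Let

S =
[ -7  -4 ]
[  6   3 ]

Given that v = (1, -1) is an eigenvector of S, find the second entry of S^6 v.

-729

First find the eigenvalue: Sv = (-3, 3) = -3·(1, -1), so λ = -3.
Then S^6 v = λ^6·v = (-3)^6·(1, -1) = 729·(1, -1) = (729, -729).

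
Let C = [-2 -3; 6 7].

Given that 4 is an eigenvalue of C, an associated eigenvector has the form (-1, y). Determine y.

We need (C - 4I)v = 0.
C - 4I = [[-6, -3], [6, 3]].
Row 1: (-6)·-1 + (-3)·y = 0
Row 2: (6)·-1 + (3)·y = 0
Solving gives y = 2.
Check: C·(-1, 2) = (-4, 8) = 4·(-1, 2).

2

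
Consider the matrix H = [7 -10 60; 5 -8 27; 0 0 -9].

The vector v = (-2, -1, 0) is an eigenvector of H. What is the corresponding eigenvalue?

Compute Hv: H·(-2, -1, 0) = (-4, -2, 0).
Since Hv = λv, compare component 1: -4 = λ·-2, so λ = 2.

2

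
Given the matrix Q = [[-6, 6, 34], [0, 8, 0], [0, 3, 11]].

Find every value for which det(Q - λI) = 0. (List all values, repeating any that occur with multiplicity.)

-6, 8, 11

Set up det(μI - Q) = 0.
Expanding the 3×3 determinant: p(μ) = μ^3 - 13μ^2 - 26μ + 528.
Since p(11) = 0, μ = 11 is a root.
Dividing by (μ - 11) leaves μ^2 - 2μ - 48.
The quadratic factors as (μ + 6)·(μ - 8).
Eigenvalues: -6, 8, 11.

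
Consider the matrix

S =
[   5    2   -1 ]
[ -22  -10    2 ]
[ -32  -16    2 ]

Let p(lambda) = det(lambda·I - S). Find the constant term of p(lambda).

12

p(lambda) = lambda^3 + 3·lambda^2 - 16·lambda + 12.
The constant term is 12.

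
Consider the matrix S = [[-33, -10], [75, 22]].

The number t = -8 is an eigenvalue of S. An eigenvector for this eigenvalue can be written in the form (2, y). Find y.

We need (S + 8I)v = 0.
S + 8I = [[-25, -10], [75, 30]].
Row 1: (-25)·2 + (-10)·y = 0
Row 2: (75)·2 + (30)·y = 0
Solving gives y = -5.
Check: S·(2, -5) = (-16, 40) = -8·(2, -5).

-5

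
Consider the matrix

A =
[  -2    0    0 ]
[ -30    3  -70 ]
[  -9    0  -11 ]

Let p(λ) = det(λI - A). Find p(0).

-66

p(0) = det(0·I − A) = det(−A) = (−1)^3·det(A).
det(A) = 66, so p(0) = -66.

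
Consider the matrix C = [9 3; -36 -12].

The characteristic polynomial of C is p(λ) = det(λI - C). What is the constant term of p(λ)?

p(λ) = λ^2 + 3λ.
The constant term is 0.

0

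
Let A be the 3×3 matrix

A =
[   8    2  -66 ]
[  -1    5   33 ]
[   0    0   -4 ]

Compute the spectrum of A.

-4, 6, 7

The characteristic polynomial is p(μ) = det(μI - A).
Expanding the 3×3 determinant: p(μ) = μ^3 - 9μ^2 - 10μ + 168.
Since p(-4) = 0, μ = -4 is a root.
Factor out (μ + 4): p(μ) = (μ + 4)·(μ^2 - 13μ + 42).
The quadratic factors as (μ - 6)·(μ - 7).
Eigenvalues: -4, 6, 7.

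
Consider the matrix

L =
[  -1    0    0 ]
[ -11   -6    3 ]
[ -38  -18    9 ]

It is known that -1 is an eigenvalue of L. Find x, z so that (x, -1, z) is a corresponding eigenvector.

We need (L + 1I)v = 0.
L + 1I = [[0, 0, 0], [-11, -5, 3], [-38, -18, 10]].
Row 1: (0)·x + (0)·-1 + (0)·z = 0
Row 2: (-11)·x + (-5)·-1 + (3)·z = 0
Row 3: (-38)·x + (-18)·-1 + (10)·z = 0
Solving gives x = 1, z = 2.
Check: L·(1, -1, 2) = (-1, 1, -2) = -1·(1, -1, 2).

1, 2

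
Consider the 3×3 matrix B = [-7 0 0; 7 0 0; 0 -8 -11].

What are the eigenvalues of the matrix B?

-11, -7, 0

B is lower triangular, so its eigenvalues are the diagonal entries.
Diagonal: -7, 0, -11.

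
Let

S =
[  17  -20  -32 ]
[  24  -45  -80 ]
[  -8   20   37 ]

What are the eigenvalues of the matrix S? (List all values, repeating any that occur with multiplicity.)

The characteristic polynomial is p(lambda) = det(lambda·I - S).
Expanding the 3×3 determinant: p(lambda) = lambda^3 - 9·lambda^2 + 23·lambda - 15.
Try lambda = 5: p(5) = 0, so 5 is a root.
Dividing by (lambda - 5) leaves lambda^2 - 4·lambda + 3.
The quadratic factors as (lambda - 1)·(lambda - 3).
Eigenvalues: 1, 3, 5.

1, 3, 5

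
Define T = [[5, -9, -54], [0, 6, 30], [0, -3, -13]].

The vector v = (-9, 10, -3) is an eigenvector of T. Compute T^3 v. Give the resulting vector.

First find the eigenvalue: Tv = (27, -30, 9) = -3·(-9, 10, -3), so λ = -3.
Then T^3 v = λ^3·v = (-3)^3·(-9, 10, -3) = -27·(-9, 10, -3) = (243, -270, 81).

(243, -270, 81)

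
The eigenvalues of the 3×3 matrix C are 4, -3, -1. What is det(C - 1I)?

24

If C has eigenvalues 4, -3, -1, then C - 1I has eigenvalues 3, -4, -2.
det(C - 1I) = (3) · (-4) · (-2) = 24.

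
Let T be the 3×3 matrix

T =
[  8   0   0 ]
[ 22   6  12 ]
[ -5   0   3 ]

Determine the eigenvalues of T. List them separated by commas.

The characteristic polynomial is p(lambda) = det(lambda·I - T).
Cofactor expansion gives p(lambda) = lambda^3 - 17·lambda^2 + 90·lambda - 144.
Since p(3) = 0, lambda = 3 is a root.
Dividing by (lambda - 3) leaves lambda^2 - 14·lambda + 48.
The quadratic factors as (lambda - 6)·(lambda - 8).
Eigenvalues: 3, 6, 8.

3, 6, 8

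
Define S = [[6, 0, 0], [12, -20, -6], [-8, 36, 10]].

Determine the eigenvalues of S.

Compute the characteristic polynomial p(lambda) = det(lambda·I - S).
Cofactor expansion gives p(lambda) = lambda^3 + 4·lambda^2 - 44·lambda - 96.
Try lambda = 6: p(6) = 0, so 6 is a root.
Factor out (lambda - 6): p(lambda) = (lambda - 6)·(lambda^2 + 10·lambda + 16).
The quadratic factors as (lambda + 8)·(lambda + 2).
Eigenvalues: -8, -2, 6.

-8, -2, 6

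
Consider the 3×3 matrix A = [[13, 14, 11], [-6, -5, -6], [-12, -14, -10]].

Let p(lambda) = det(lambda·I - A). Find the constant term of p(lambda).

10

p(lambda) = lambda^3 + 2·lambda^2 - 13·lambda + 10.
The constant term is 10.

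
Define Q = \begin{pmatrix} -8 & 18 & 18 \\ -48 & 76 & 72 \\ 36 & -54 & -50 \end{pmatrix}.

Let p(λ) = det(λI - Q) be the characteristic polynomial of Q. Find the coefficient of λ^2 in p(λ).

-18

The coefficient of λ^2 of det(λI - Q) is −trace(Q).
trace(Q) = (-8) + (76) + (-50) = 18, so the coefficient is -18.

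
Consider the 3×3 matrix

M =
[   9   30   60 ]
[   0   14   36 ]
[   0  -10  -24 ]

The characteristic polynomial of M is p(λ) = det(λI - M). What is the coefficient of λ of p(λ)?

p(λ) = λ^3 + λ^2 - 66λ - 216.
The coefficient of λ is -66.

-66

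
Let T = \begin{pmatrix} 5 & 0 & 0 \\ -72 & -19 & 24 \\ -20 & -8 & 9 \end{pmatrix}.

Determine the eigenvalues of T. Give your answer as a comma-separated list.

-7, -3, 5

Set up det(lambda·I - T) = 0.
Expanding along the first row, p(lambda) = lambda^3 + 5·lambda^2 - 29·lambda - 105.
Since p(-3) = 0, lambda = -3 is a root.
Dividing by (lambda + 3) leaves lambda^2 + 2·lambda - 35.
The quadratic factors as (lambda + 7)·(lambda - 5).
Eigenvalues: -7, -3, 5.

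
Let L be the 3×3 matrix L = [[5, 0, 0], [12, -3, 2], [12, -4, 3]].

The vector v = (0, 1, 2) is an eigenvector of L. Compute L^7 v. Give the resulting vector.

(0, 1, 2)

First find the eigenvalue: Lv = (0, 1, 2) = 1·(0, 1, 2), so λ = 1.
Then L^7 v = λ^7·v = 1^7·(0, 1, 2) = 1·(0, 1, 2) = (0, 1, 2).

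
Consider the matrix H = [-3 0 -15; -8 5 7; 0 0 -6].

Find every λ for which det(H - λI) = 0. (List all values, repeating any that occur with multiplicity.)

Set up det(λI - H) = 0.
Expanding the 3×3 determinant: p(λ) = λ^3 + 4λ^2 - 27λ - 90.
Rational-root test: λ = 5 gives p(5) = 0.
Dividing by (λ - 5) leaves λ^2 + 9λ + 18.
The quadratic factors as (λ + 6)·(λ + 3).
Eigenvalues: -6, -3, 5.

-6, -3, 5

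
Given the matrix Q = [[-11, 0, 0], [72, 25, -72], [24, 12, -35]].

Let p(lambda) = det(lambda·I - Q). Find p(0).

p(0) = det(0·I − Q) = det(−Q) = (−1)^3·det(Q).
det(Q) = 121, so p(0) = -121.

-121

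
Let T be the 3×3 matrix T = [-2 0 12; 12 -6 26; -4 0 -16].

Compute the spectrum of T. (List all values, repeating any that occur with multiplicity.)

Compute the characteristic polynomial p(t) = det(tI - T).
Cofactor expansion gives p(t) = t^3 + 24t^2 + 188t + 480.
Since p(-8) = 0, t = -8 is a root.
Factor out (t + 8): p(t) = (t + 8)·(t^2 + 16t + 60).
The quadratic factors as (t + 10)·(t + 6).
Eigenvalues: -10, -8, -6.

-10, -8, -6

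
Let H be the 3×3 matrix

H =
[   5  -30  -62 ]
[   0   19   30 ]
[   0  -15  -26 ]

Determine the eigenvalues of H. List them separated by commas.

-11, 4, 5

The characteristic polynomial is p(λ) = det(λI - H).
Expanding the 3×3 determinant: p(λ) = λ^3 + 2λ^2 - 79λ + 220.
Try λ = -11: p(-11) = 0, so -11 is a root.
Factor out (λ + 11): p(λ) = (λ + 11)·(λ^2 - 9λ + 20).
The quadratic factors as (λ - 4)·(λ - 5).
Eigenvalues: -11, 4, 5.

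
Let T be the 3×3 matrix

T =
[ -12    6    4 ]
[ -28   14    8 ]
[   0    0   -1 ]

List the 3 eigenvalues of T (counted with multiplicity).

-1, 0, 2

Compute the characteristic polynomial p(λ) = det(λI - T).
Expanding the 3×3 determinant: p(λ) = λ^3 - λ^2 - 2λ.
Since p(0) = 0, λ = 0 is a root.
Dividing by λ leaves λ^2 - λ - 2.
The quadratic factors as (λ + 1)·(λ - 2).
Eigenvalues: -1, 0, 2.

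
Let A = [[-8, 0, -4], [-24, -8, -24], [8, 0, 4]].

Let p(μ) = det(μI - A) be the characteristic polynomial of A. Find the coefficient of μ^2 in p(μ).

12

The coefficient of μ^2 of det(μI - A) is −trace(A).
trace(A) = (-8) + (-8) + (4) = -12, so the coefficient is 12.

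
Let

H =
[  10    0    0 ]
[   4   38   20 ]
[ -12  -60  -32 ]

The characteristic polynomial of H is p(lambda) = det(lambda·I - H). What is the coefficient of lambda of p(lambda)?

p(lambda) = lambda^3 - 16·lambda^2 + 44·lambda + 160.
The coefficient of lambda is 44.

44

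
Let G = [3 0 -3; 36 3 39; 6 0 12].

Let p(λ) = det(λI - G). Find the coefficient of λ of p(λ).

99

p(λ) = λ^3 - 18λ^2 + 99λ - 162.
The coefficient of λ is 99.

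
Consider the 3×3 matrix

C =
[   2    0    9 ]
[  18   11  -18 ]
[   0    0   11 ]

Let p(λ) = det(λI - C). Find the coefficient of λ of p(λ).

p(λ) = λ^3 - 24λ^2 + 165λ - 242.
The coefficient of λ is 165.

165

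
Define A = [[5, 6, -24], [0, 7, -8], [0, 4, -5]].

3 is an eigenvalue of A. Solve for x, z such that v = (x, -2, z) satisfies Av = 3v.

We need (A - 3I)v = 0.
A - 3I = [[2, 6, -24], [0, 4, -8], [0, 4, -8]].
Row 1: (2)·x + (6)·-2 + (-24)·z = 0
Row 2: (0)·x + (4)·-2 + (-8)·z = 0
Row 3: (0)·x + (4)·-2 + (-8)·z = 0
Solving gives x = -6, z = -1.
Check: A·(-6, -2, -1) = (-18, -6, -3) = 3·(-6, -2, -1).

-6, -1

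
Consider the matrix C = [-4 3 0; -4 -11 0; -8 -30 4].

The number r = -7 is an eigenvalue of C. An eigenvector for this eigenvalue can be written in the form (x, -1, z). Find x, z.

We need (C + 7I)v = 0.
C + 7I = [[3, 3, 0], [-4, -4, 0], [-8, -30, 11]].
Row 1: (3)·x + (3)·-1 + (0)·z = 0
Row 2: (-4)·x + (-4)·-1 + (0)·z = 0
Row 3: (-8)·x + (-30)·-1 + (11)·z = 0
Solving gives x = 1, z = -2.
Check: C·(1, -1, -2) = (-7, 7, 14) = -7·(1, -1, -2).

1, -2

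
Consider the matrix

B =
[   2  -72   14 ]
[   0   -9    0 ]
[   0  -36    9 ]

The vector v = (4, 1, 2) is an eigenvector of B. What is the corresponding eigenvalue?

Compute Bv: B·(4, 1, 2) = (-36, -9, -18).
Since Bv = λv, compare component 1: -36 = λ·4, so λ = -9.

-9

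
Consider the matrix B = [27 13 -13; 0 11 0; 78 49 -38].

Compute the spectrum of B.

Compute the characteristic polynomial p(λ) = det(λI - B).
Expanding along the first row, p(λ) = λ^3 - 133λ + 132.
Since p(1) = 0, λ = 1 is a root.
Dividing by (λ - 1) leaves λ^2 + λ - 132.
The quadratic factors as (λ + 12)·(λ - 11).
Eigenvalues: -12, 1, 11.

-12, 1, 11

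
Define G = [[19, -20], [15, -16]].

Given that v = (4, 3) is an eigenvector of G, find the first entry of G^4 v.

1024

First find the eigenvalue: Gv = (16, 12) = 4·(4, 3), so λ = 4.
Then G^4 v = λ^4·v = 4^4·(4, 3) = 256·(4, 3) = (1024, 768).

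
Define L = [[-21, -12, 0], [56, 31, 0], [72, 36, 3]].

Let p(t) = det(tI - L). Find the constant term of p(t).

-63

p(t) = t^3 - 13t^2 + 51t - 63.
The constant term is -63.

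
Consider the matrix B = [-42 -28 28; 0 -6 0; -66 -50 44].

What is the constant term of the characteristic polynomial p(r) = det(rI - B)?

p(0) = det(0·I − B) = det(−B) = (−1)^3·det(B).
det(B) = 0, so p(0) = 0.

0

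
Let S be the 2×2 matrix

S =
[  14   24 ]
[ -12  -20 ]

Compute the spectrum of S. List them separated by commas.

-4, -2

det(S - sI) = (14 - s)(-20 - s) - (24)·(-12) = s^2 + 6s + 8.
This factors as (s + 4)·(s + 2) = 0.
Eigenvalues: -4, -2.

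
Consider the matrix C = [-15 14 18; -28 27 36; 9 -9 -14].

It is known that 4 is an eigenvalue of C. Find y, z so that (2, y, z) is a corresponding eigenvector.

4, -1

We need (C - 4I)v = 0.
C - 4I = [[-19, 14, 18], [-28, 23, 36], [9, -9, -18]].
Row 1: (-19)·2 + (14)·y + (18)·z = 0
Row 2: (-28)·2 + (23)·y + (36)·z = 0
Row 3: (9)·2 + (-9)·y + (-18)·z = 0
Solving gives y = 4, z = -1.
Check: C·(2, 4, -1) = (8, 16, -4) = 4·(2, 4, -1).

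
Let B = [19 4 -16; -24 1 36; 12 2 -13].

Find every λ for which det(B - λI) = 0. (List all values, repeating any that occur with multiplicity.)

-5, 5, 7

Compute the characteristic polynomial p(s) = det(sI - B).
Expanding along the first row, p(s) = s^3 - 7s^2 - 25s + 175.
Rational-root test: s = -5 gives p(-5) = 0.
Factor out (s + 5): p(s) = (s + 5)·(s^2 - 12s + 35).
The quadratic factors as (s - 5)·(s - 7).
Eigenvalues: -5, 5, 7.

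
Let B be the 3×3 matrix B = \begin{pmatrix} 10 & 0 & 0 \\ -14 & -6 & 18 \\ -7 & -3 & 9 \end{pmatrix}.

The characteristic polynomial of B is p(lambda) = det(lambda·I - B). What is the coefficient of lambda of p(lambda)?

p(lambda) = lambda^3 - 13·lambda^2 + 30·lambda.
The coefficient of lambda is 30.

30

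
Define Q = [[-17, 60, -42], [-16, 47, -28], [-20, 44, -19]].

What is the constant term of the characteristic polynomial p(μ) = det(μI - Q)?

315

p(0) = det(0·I − Q) = det(−Q) = (−1)^3·det(Q).
det(Q) = -315, so p(0) = 315.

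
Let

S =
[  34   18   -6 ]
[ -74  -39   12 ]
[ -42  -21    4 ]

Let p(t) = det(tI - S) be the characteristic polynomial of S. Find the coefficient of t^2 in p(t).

The coefficient of t^2 of det(tI - S) is −trace(S).
trace(S) = (34) + (-39) + (4) = -1, so the coefficient is 1.

1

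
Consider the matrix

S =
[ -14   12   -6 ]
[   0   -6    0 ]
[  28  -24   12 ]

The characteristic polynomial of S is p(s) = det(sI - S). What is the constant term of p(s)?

0

p(s) = s^3 + 8s^2 + 12s.
The constant term is 0.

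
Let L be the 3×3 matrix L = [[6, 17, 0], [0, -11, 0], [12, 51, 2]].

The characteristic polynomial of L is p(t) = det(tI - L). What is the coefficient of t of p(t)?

p(t) = t^3 + 3t^2 - 76t + 132.
The coefficient of t is -76.

-76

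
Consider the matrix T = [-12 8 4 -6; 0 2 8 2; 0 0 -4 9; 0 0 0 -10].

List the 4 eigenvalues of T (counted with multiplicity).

-12, -10, -4, 2

T is upper triangular, so its eigenvalues are the diagonal entries.
Diagonal: -12, 2, -4, -10.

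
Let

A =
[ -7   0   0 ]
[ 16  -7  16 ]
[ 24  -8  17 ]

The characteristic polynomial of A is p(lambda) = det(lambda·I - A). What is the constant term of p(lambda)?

63

p(lambda) = lambda^3 - 3·lambda^2 - 61·lambda + 63.
The constant term is 63.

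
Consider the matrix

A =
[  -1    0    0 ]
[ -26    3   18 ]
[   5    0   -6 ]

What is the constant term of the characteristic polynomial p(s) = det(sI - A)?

-18

p(0) = det(0·I − A) = det(−A) = (−1)^3·det(A).
det(A) = 18, so p(0) = -18.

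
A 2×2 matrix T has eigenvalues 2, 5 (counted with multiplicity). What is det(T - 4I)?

If T has eigenvalues 2, 5, then T - 4I has eigenvalues -2, 1.
det(T - 4I) = (-2) · (1) = -2.

-2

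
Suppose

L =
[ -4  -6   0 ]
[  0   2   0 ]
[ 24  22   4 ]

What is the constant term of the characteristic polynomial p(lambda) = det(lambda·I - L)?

32

p(0) = det(0·I − L) = det(−L) = (−1)^3·det(L).
det(L) = -32, so p(0) = 32.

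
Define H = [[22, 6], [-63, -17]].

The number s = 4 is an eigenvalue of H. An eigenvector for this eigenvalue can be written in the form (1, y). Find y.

We need (H - 4I)v = 0.
H - 4I = [[18, 6], [-63, -21]].
Row 1: (18)·1 + (6)·y = 0
Row 2: (-63)·1 + (-21)·y = 0
Solving gives y = -3.
Check: H·(1, -3) = (4, -12) = 4·(1, -3).

-3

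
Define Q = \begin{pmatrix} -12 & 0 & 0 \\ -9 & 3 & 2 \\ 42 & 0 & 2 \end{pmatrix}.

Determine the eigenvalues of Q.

-12, 2, 3

Compute the characteristic polynomial p(λ) = det(λI - Q).
Expanding the 3×3 determinant: p(λ) = λ^3 + 7λ^2 - 54λ + 72.
Rational-root test: λ = 2 gives p(2) = 0.
Dividing by (λ - 2) leaves λ^2 + 9λ - 36.
The quadratic factors as (λ + 12)·(λ - 3).
Eigenvalues: -12, 2, 3.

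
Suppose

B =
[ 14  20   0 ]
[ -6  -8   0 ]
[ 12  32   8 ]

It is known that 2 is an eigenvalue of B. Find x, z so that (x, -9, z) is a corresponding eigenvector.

We need (B - 2I)v = 0.
B - 2I = [[12, 20, 0], [-6, -10, 0], [12, 32, 6]].
Row 1: (12)·x + (20)·-9 + (0)·z = 0
Row 2: (-6)·x + (-10)·-9 + (0)·z = 0
Row 3: (12)·x + (32)·-9 + (6)·z = 0
Solving gives x = 15, z = 18.
Check: B·(15, -9, 18) = (30, -18, 36) = 2·(15, -9, 18).

15, 18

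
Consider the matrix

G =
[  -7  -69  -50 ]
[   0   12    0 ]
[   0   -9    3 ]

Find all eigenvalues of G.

Compute the characteristic polynomial p(λ) = det(λI - G).
Expanding along the first row, p(λ) = λ^3 - 8λ^2 - 69λ + 252.
Since p(-7) = 0, λ = -7 is a root.
Dividing by (λ + 7) leaves λ^2 - 15λ + 36.
The quadratic factors as (λ - 3)·(λ - 12).
Eigenvalues: -7, 3, 12.

-7, 3, 12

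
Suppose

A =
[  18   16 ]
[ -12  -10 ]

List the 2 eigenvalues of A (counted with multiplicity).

det(A - rI) = (18 - r)(-10 - r) - (16)·(-12) = r^2 - 8r + 12.
This factors as (r - 2)·(r - 6) = 0.
Eigenvalues: 2, 6.

2, 6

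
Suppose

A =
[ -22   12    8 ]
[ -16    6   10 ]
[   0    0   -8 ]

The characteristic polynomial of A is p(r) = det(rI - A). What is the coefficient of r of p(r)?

188

p(r) = r^3 + 24r^2 + 188r + 480.
The coefficient of r is 188.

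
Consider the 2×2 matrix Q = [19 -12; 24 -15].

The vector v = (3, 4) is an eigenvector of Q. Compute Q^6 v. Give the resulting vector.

First find the eigenvalue: Qv = (9, 12) = 3·(3, 4), so λ = 3.
Then Q^6 v = λ^6·v = 3^6·(3, 4) = 729·(3, 4) = (2187, 2916).

(2187, 2916)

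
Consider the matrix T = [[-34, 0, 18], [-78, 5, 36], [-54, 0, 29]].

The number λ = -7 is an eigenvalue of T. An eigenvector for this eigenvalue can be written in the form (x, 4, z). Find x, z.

2, 3

We need (T + 7I)v = 0.
T + 7I = [[-27, 0, 18], [-78, 12, 36], [-54, 0, 36]].
Row 1: (-27)·x + (0)·4 + (18)·z = 0
Row 2: (-78)·x + (12)·4 + (36)·z = 0
Row 3: (-54)·x + (0)·4 + (36)·z = 0
Solving gives x = 2, z = 3.
Check: T·(2, 4, 3) = (-14, -28, -21) = -7·(2, 4, 3).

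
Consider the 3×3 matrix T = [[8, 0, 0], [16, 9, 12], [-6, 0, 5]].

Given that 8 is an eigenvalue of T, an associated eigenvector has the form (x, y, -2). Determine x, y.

1, 8

We need (T - 8I)v = 0.
T - 8I = [[0, 0, 0], [16, 1, 12], [-6, 0, -3]].
Row 1: (0)·x + (0)·y + (0)·-2 = 0
Row 2: (16)·x + (1)·y + (12)·-2 = 0
Row 3: (-6)·x + (0)·y + (-3)·-2 = 0
Solving gives x = 1, y = 8.
Check: T·(1, 8, -2) = (8, 64, -16) = 8·(1, 8, -2).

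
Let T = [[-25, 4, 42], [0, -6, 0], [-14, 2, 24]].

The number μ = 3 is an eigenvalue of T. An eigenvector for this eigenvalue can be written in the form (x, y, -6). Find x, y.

-9, 0

We need (T - 3I)v = 0.
T - 3I = [[-28, 4, 42], [0, -9, 0], [-14, 2, 21]].
Row 1: (-28)·x + (4)·y + (42)·-6 = 0
Row 2: (0)·x + (-9)·y + (0)·-6 = 0
Row 3: (-14)·x + (2)·y + (21)·-6 = 0
Solving gives x = -9, y = 0.
Check: T·(-9, 0, -6) = (-27, 0, -18) = 3·(-9, 0, -6).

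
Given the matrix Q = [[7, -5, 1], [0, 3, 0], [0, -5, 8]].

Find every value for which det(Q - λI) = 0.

3, 7, 8

The characteristic polynomial is p(μ) = det(μI - Q).
Cofactor expansion gives p(μ) = μ^3 - 18μ^2 + 101μ - 168.
Since p(8) = 0, μ = 8 is a root.
Dividing by (μ - 8) leaves μ^2 - 10μ + 21.
The quadratic factors as (μ - 3)·(μ - 7).
Eigenvalues: 3, 7, 8.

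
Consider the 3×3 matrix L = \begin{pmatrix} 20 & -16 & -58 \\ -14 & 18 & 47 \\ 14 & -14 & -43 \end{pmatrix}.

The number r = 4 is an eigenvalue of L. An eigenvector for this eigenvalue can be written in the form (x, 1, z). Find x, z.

We need (L - 4I)v = 0.
L - 4I = [[16, -16, -58], [-14, 14, 47], [14, -14, -47]].
Row 1: (16)·x + (-16)·1 + (-58)·z = 0
Row 2: (-14)·x + (14)·1 + (47)·z = 0
Row 3: (14)·x + (-14)·1 + (-47)·z = 0
Solving gives x = 1, z = 0.
Check: L·(1, 1, 0) = (4, 4, 0) = 4·(1, 1, 0).

1, 0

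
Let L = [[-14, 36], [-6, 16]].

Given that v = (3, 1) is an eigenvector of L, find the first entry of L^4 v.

48

First find the eigenvalue: Lv = (-6, -2) = -2·(3, 1), so λ = -2.
Then L^4 v = λ^4·v = (-2)^4·(3, 1) = 16·(3, 1) = (48, 16).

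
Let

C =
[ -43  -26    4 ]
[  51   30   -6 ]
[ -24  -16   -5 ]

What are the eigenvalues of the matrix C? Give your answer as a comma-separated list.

Compute the characteristic polynomial p(s) = det(sI - C).
Cofactor expansion gives p(s) = s^3 + 18s^2 + 101s + 180.
Since p(-4) = 0, s = -4 is a root.
Dividing by (s + 4) leaves s^2 + 14s + 45.
The quadratic factors as (s + 9)·(s + 5).
Eigenvalues: -9, -5, -4.

-9, -5, -4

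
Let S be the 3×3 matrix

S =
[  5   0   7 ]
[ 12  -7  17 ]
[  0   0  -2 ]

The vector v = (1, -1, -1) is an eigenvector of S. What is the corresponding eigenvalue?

-2

Compute Sv: S·(1, -1, -1) = (-2, 2, 2).
Since Sv = λv, compare component 1: -2 = λ·1, so λ = -2.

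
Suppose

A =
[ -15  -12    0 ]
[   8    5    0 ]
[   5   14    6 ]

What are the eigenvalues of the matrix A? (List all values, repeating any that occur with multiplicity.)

The characteristic polynomial is p(λ) = det(λI - A).
Expanding the 3×3 determinant: p(λ) = λ^3 + 4λ^2 - 39λ - 126.
Try λ = -3: p(-3) = 0, so -3 is a root.
Dividing by (λ + 3) leaves λ^2 + λ - 42.
The quadratic factors as (λ + 7)·(λ - 6).
Eigenvalues: -7, -3, 6.

-7, -3, 6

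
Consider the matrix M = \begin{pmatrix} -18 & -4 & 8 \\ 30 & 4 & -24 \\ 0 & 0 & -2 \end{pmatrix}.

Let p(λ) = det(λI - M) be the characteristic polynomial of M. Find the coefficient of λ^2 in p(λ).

The coefficient of λ^2 of det(λI - M) is −trace(M).
trace(M) = (-18) + (4) + (-2) = -16, so the coefficient is 16.

16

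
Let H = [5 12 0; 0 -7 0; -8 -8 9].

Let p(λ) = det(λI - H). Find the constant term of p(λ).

315

p(λ) = λ^3 - 7λ^2 - 53λ + 315.
The constant term is 315.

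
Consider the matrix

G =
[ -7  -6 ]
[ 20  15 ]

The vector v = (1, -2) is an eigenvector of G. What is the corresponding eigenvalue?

Compute Gv: G·(1, -2) = (5, -10).
Since Gv = λv, compare component 1: 5 = λ·1, so λ = 5.

5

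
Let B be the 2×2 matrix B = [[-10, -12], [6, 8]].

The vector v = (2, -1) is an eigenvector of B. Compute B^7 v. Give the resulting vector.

(-32768, 16384)

First find the eigenvalue: Bv = (-8, 4) = -4·(2, -1), so λ = -4.
Then B^7 v = λ^7·v = (-4)^7·(2, -1) = -16384·(2, -1) = (-32768, 16384).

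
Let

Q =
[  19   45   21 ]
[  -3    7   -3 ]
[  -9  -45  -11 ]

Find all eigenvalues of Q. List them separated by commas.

-2, 7, 10

Set up det(λI - Q) = 0.
Cofactor expansion gives p(λ) = λ^3 - 15λ^2 + 36λ + 140.
Rational-root test: λ = 7 gives p(7) = 0.
Dividing by (λ - 7) leaves λ^2 - 8λ - 20.
The quadratic factors as (λ + 2)·(λ - 10).
Eigenvalues: -2, 7, 10.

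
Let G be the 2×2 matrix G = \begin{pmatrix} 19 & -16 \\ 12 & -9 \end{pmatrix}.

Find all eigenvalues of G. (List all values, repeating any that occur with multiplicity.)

3, 7

det(G - lambda·I) = (19 - lambda)(-9 - lambda) - (-16)·(12) = lambda^2 - 10·lambda + 21.
This factors as (lambda - 3)·(lambda - 7) = 0.
Eigenvalues: 3, 7.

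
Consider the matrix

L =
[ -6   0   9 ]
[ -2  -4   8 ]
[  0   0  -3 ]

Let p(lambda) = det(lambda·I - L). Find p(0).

72

p(0) = det(0·I − L) = det(−L) = (−1)^3·det(L).
det(L) = -72, so p(0) = 72.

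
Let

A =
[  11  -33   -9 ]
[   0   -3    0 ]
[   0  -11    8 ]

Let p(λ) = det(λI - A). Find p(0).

p(0) = det(0·I − A) = det(−A) = (−1)^3·det(A).
det(A) = -264, so p(0) = 264.

264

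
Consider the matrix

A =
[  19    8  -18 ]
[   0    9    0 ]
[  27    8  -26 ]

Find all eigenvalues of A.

The characteristic polynomial is p(λ) = det(λI - A).
Cofactor expansion gives p(λ) = λ^3 - 2λ^2 - 71λ + 72.
Try λ = -8: p(-8) = 0, so -8 is a root.
Dividing by (λ + 8) leaves λ^2 - 10λ + 9.
The quadratic factors as (λ - 1)·(λ - 9).
Eigenvalues: -8, 1, 9.

-8, 1, 9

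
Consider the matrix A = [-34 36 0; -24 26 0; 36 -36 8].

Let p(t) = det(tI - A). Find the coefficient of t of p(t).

-84

p(t) = t^3 - 84t + 160.
The coefficient of t is -84.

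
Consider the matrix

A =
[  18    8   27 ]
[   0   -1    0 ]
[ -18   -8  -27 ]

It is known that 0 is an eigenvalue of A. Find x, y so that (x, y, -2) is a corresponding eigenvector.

3, 0

We need (A)v = 0.
A = [[18, 8, 27], [0, -1, 0], [-18, -8, -27]].
Row 1: (18)·x + (8)·y + (27)·-2 = 0
Row 2: (0)·x + (-1)·y + (0)·-2 = 0
Row 3: (-18)·x + (-8)·y + (-27)·-2 = 0
Solving gives x = 3, y = 0.
Check: A·(3, 0, -2) = (0, 0, 0) = 0·(3, 0, -2).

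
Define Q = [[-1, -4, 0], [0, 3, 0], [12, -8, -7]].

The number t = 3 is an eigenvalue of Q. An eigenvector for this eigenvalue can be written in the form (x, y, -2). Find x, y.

-1, 1

We need (Q - 3I)v = 0.
Q - 3I = [[-4, -4, 0], [0, 0, 0], [12, -8, -10]].
Row 1: (-4)·x + (-4)·y + (0)·-2 = 0
Row 2: (0)·x + (0)·y + (0)·-2 = 0
Row 3: (12)·x + (-8)·y + (-10)·-2 = 0
Solving gives x = -1, y = 1.
Check: Q·(-1, 1, -2) = (-3, 3, -6) = 3·(-1, 1, -2).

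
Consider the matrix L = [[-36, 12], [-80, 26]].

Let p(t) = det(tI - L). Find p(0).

p(0) = det(0·I − L) = det(−L) = (−1)^2·det(L).
det(L) = 24, so p(0) = 24.

24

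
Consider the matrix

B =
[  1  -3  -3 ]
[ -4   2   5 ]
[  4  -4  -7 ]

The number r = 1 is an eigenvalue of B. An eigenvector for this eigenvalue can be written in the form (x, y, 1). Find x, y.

1, -1

We need (B - 1I)v = 0.
B - 1I = [[0, -3, -3], [-4, 1, 5], [4, -4, -8]].
Row 1: (0)·x + (-3)·y + (-3)·1 = 0
Row 2: (-4)·x + (1)·y + (5)·1 = 0
Row 3: (4)·x + (-4)·y + (-8)·1 = 0
Solving gives x = 1, y = -1.
Check: B·(1, -1, 1) = (1, -1, 1) = 1·(1, -1, 1).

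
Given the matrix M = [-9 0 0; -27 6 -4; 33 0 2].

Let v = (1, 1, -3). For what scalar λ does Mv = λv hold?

Compute Mv: M·(1, 1, -3) = (-9, -9, 27).
Since Mv = λv, compare component 1: -9 = λ·1, so λ = -9.

-9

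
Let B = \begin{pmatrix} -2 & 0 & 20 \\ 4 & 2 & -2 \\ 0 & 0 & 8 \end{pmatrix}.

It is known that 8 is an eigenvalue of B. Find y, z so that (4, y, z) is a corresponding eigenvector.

2, 2

We need (B - 8I)v = 0.
B - 8I = [[-10, 0, 20], [4, -6, -2], [0, 0, 0]].
Row 1: (-10)·4 + (0)·y + (20)·z = 0
Row 2: (4)·4 + (-6)·y + (-2)·z = 0
Row 3: (0)·4 + (0)·y + (0)·z = 0
Solving gives y = 2, z = 2.
Check: B·(4, 2, 2) = (32, 16, 16) = 8·(4, 2, 2).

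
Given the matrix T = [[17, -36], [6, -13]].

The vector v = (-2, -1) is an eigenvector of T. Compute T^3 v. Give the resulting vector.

First find the eigenvalue: Tv = (2, 1) = -1·(-2, -1), so λ = -1.
Then T^3 v = λ^3·v = (-1)^3·(-2, -1) = -1·(-2, -1) = (2, 1).

(2, 1)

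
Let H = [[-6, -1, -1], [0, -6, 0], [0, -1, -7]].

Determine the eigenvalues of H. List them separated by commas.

Set up det(sI - H) = 0.
Expanding along the first row, p(s) = s^3 + 19s^2 + 120s + 252.
Since p(-6) = 0, s = -6 is a root.
Factor out (s + 6): p(s) = (s + 6)·(s^2 + 13s + 42).
The quadratic factors as (s + 7)·(s + 6).
Eigenvalues: -7, -6, -6.

-7, -6, -6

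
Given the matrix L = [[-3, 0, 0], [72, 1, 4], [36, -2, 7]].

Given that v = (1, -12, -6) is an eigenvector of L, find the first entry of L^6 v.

First find the eigenvalue: Lv = (-3, 36, 18) = -3·(1, -12, -6), so λ = -3.
Then L^6 v = λ^6·v = (-3)^6·(1, -12, -6) = 729·(1, -12, -6) = (729, -8748, -4374).

729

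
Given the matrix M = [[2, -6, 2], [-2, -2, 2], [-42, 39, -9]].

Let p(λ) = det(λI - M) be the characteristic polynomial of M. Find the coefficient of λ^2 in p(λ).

The coefficient of λ^2 of det(λI - M) is −trace(M).
trace(M) = (2) + (-2) + (-9) = -9, so the coefficient is 9.

9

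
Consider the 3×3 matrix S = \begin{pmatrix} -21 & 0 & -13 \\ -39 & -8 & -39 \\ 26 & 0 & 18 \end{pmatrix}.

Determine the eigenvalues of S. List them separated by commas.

The characteristic polynomial is p(λ) = det(λI - S).
Cofactor expansion gives p(λ) = λ^3 + 11λ^2 - 16λ - 320.
Try λ = 5: p(5) = 0, so 5 is a root.
Dividing by (λ - 5) leaves λ^2 + 16λ + 64.
The quadratic factor is (λ + 8)^2.
Eigenvalues: -8, -8, 5.

-8, -8, 5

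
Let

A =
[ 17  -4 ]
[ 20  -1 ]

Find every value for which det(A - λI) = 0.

7, 9

det(A - lambda·I) = (17 - lambda)(-1 - lambda) - (-4)·(20) = lambda^2 - 16·lambda + 63.
This factors as (lambda - 7)·(lambda - 9) = 0.
Eigenvalues: 7, 9.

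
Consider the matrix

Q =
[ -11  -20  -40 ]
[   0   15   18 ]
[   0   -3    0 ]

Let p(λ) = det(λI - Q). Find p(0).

594

p(0) = det(0·I − Q) = det(−Q) = (−1)^3·det(Q).
det(Q) = -594, so p(0) = 594.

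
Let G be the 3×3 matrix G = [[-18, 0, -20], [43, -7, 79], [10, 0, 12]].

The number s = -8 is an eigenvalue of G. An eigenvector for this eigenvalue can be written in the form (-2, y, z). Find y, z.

We need (G + 8I)v = 0.
G + 8I = [[-10, 0, -20], [43, 1, 79], [10, 0, 20]].
Row 1: (-10)·-2 + (0)·y + (-20)·z = 0
Row 2: (43)·-2 + (1)·y + (79)·z = 0
Row 3: (10)·-2 + (0)·y + (20)·z = 0
Solving gives y = 7, z = 1.
Check: G·(-2, 7, 1) = (16, -56, -8) = -8·(-2, 7, 1).

7, 1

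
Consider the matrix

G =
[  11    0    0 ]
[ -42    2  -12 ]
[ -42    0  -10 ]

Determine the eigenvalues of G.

Set up det(λI - G) = 0.
Expanding along the first row, p(λ) = λ^3 - 3λ^2 - 108λ + 220.
Rational-root test: λ = 2 gives p(2) = 0.
Factor out (λ - 2): p(λ) = (λ - 2)·(λ^2 - λ - 110).
The quadratic factors as (λ + 10)·(λ - 11).
Eigenvalues: -10, 2, 11.

-10, 2, 11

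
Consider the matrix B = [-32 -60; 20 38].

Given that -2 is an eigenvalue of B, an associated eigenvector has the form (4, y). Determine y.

We need (B + 2I)v = 0.
B + 2I = [[-30, -60], [20, 40]].
Row 1: (-30)·4 + (-60)·y = 0
Row 2: (20)·4 + (40)·y = 0
Solving gives y = -2.
Check: B·(4, -2) = (-8, 4) = -2·(4, -2).

-2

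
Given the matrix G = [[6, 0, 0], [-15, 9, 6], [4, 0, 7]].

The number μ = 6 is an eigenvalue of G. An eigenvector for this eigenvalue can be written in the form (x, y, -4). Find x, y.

We need (G - 6I)v = 0.
G - 6I = [[0, 0, 0], [-15, 3, 6], [4, 0, 1]].
Row 1: (0)·x + (0)·y + (0)·-4 = 0
Row 2: (-15)·x + (3)·y + (6)·-4 = 0
Row 3: (4)·x + (0)·y + (1)·-4 = 0
Solving gives x = 1, y = 13.
Check: G·(1, 13, -4) = (6, 78, -24) = 6·(1, 13, -4).

1, 13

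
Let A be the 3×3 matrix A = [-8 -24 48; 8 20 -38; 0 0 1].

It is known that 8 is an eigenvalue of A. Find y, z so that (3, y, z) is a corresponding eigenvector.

We need (A - 8I)v = 0.
A - 8I = [[-16, -24, 48], [8, 12, -38], [0, 0, -7]].
Row 1: (-16)·3 + (-24)·y + (48)·z = 0
Row 2: (8)·3 + (12)·y + (-38)·z = 0
Row 3: (0)·3 + (0)·y + (-7)·z = 0
Solving gives y = -2, z = 0.
Check: A·(3, -2, 0) = (24, -16, 0) = 8·(3, -2, 0).

-2, 0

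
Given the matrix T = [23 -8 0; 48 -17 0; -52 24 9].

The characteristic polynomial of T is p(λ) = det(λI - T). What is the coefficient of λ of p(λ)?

p(λ) = λ^3 - 15λ^2 + 47λ + 63.
The coefficient of λ is 47.

47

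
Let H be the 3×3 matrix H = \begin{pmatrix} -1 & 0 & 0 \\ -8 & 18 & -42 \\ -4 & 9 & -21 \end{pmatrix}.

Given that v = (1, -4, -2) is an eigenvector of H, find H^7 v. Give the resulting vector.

First find the eigenvalue: Hv = (-1, 4, 2) = -1·(1, -4, -2), so λ = -1.
Then H^7 v = λ^7·v = (-1)^7·(1, -4, -2) = -1·(1, -4, -2) = (-1, 4, 2).

(-1, 4, 2)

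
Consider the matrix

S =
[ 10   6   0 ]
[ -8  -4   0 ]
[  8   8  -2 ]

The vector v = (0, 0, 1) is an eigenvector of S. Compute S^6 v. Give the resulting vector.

(0, 0, 64)

First find the eigenvalue: Sv = (0, 0, -2) = -2·(0, 0, 1), so λ = -2.
Then S^6 v = λ^6·v = (-2)^6·(0, 0, 1) = 64·(0, 0, 1) = (0, 0, 64).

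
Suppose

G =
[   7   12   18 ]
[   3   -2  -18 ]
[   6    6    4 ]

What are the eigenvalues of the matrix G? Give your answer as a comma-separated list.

Set up det(μI - G) = 0.
Expanding the 3×3 determinant: p(μ) = μ^3 - 9μ^2 - 30μ + 200.
Since p(4) = 0, μ = 4 is a root.
Factor out (μ - 4): p(μ) = (μ - 4)·(μ^2 - 5μ - 50).
The quadratic factors as (μ + 5)·(μ - 10).
Eigenvalues: -5, 4, 10.

-5, 4, 10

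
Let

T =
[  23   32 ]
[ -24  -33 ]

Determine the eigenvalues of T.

-9, -1

det(T - μI) = (23 - μ)(-33 - μ) - (32)·(-24) = μ^2 + 10μ + 9.
This factors as (μ + 9)·(μ + 1) = 0.
Eigenvalues: -9, -1.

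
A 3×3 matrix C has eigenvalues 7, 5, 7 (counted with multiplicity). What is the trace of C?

trace(C) is the sum of the eigenvalues: (7) + (5) + (7) = 19.

19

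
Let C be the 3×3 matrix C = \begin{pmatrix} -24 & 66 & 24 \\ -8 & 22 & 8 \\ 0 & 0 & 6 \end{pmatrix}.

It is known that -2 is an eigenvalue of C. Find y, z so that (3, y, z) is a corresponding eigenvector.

We need (C + 2I)v = 0.
C + 2I = [[-22, 66, 24], [-8, 24, 8], [0, 0, 8]].
Row 1: (-22)·3 + (66)·y + (24)·z = 0
Row 2: (-8)·3 + (24)·y + (8)·z = 0
Row 3: (0)·3 + (0)·y + (8)·z = 0
Solving gives y = 1, z = 0.
Check: C·(3, 1, 0) = (-6, -2, 0) = -2·(3, 1, 0).

1, 0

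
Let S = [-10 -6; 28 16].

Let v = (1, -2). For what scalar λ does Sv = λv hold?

2

Compute Sv: S·(1, -2) = (2, -4).
Since Sv = λv, compare component 1: 2 = λ·1, so λ = 2.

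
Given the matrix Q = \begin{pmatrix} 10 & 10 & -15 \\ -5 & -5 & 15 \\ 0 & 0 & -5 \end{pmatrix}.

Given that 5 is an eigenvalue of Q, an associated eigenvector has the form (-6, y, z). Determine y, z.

3, 0

We need (Q - 5I)v = 0.
Q - 5I = [[5, 10, -15], [-5, -10, 15], [0, 0, -10]].
Row 1: (5)·-6 + (10)·y + (-15)·z = 0
Row 2: (-5)·-6 + (-10)·y + (15)·z = 0
Row 3: (0)·-6 + (0)·y + (-10)·z = 0
Solving gives y = 3, z = 0.
Check: Q·(-6, 3, 0) = (-30, 15, 0) = 5·(-6, 3, 0).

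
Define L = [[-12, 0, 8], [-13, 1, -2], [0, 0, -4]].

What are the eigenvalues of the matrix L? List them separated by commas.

Compute the characteristic polynomial p(lambda) = det(lambda·I - L).
Expanding the 3×3 determinant: p(lambda) = lambda^3 + 15·lambda^2 + 32·lambda - 48.
Try lambda = 1: p(1) = 0, so 1 is a root.
Factor out (lambda - 1): p(lambda) = (lambda - 1)·(lambda^2 + 16·lambda + 48).
The quadratic factors as (lambda + 12)·(lambda + 4).
Eigenvalues: -12, -4, 1.

-12, -4, 1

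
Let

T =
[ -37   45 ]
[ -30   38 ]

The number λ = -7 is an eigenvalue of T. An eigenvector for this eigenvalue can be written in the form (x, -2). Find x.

We need (T + 7I)v = 0.
T + 7I = [[-30, 45], [-30, 45]].
Row 1: (-30)·x + (45)·-2 = 0
Row 2: (-30)·x + (45)·-2 = 0
Solving gives x = -3.
Check: T·(-3, -2) = (21, 14) = -7·(-3, -2).

-3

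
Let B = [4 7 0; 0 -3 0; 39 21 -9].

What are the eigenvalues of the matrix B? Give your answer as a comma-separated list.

-9, -3, 4

Compute the characteristic polynomial p(t) = det(tI - B).
Cofactor expansion gives p(t) = t^3 + 8t^2 - 21t - 108.
Try t = -3: p(-3) = 0, so -3 is a root.
Dividing by (t + 3) leaves t^2 + 5t - 36.
The quadratic factors as (t + 9)·(t - 4).
Eigenvalues: -9, -3, 4.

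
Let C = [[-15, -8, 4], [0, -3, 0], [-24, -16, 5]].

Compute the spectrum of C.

The characteristic polynomial is p(λ) = det(λI - C).
Expanding the 3×3 determinant: p(λ) = λ^3 + 13λ^2 + 51λ + 63.
Try λ = -3: p(-3) = 0, so -3 is a root.
Dividing by (λ + 3) leaves λ^2 + 10λ + 21.
The quadratic factors as (λ + 7)·(λ + 3).
Eigenvalues: -7, -3, -3.

-7, -3, -3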